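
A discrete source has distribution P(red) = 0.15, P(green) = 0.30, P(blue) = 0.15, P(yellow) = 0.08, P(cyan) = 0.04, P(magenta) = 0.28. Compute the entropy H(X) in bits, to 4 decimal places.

H = −Σ pᵢ log₂ pᵢ.
−0.15·log₂(0.15) = 0.4105
−0.30·log₂(0.30) = 0.5211
−0.15·log₂(0.15) = 0.4105
−0.08·log₂(0.08) = 0.2915
−0.04·log₂(0.04) = 0.1858
−0.28·log₂(0.28) = 0.5142
Sum ≈ 2.3337 → 2.3337 bits.

2.3337 bits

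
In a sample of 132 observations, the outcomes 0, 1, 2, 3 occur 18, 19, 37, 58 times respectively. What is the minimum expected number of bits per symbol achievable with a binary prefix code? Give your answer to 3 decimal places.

Probabilities are the counts divided by 132.
Repeatedly combine the two least-probable nodes; the expected code length is the sum of the merged weights.
merge 3/22 + 19/132 → 37/132
merge 37/132 + 37/132 → 37/66
merge 29/66 + 37/66 → 1
L = 37/132 + 37/66 + 1 = 81/44 ≈ 1.841 bits/symbol.

1.841 bits/symbol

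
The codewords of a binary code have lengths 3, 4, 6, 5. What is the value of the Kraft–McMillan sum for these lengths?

0.234375

With common denominator 2^6 = 64: Σ 2^(−ℓᵢ) = 8/64 + 4/64 + 1/64 + 2/64 = 15/64 = 0.234375.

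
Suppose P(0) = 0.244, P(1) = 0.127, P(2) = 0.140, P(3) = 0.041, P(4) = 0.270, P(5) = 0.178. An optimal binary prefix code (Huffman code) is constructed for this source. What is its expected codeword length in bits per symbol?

2.476 bits/symbol

Repeatedly combine the two least-probable nodes; the expected code length is the sum of the merged weights.
merge 41/1000 + 127/1000 → 21/125
merge 7/50 + 21/125 → 77/250
merge 89/500 + 61/250 → 211/500
merge 27/100 + 77/250 → 289/500
merge 211/500 + 289/500 → 1
L = 21/125 + 77/250 + 211/500 + 289/500 + 1 = 619/250 = 2.476 bits/symbol.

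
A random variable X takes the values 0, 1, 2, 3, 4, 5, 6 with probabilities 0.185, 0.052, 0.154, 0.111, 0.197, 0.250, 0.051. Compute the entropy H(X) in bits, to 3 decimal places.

2.621 bits

H = −Σ pᵢ log₂ pᵢ.
−0.185·log₂(0.185) = 0.4504
−0.052·log₂(0.052) = 0.2218
−0.154·log₂(0.154) = 0.4156
−0.111·log₂(0.111) = 0.3520
−0.197·log₂(0.197) = 0.4617
−0.250·log₂(0.250) = 0.5000
−0.051·log₂(0.051) = 0.2190
Sum ≈ 2.6205 → 2.621 bits.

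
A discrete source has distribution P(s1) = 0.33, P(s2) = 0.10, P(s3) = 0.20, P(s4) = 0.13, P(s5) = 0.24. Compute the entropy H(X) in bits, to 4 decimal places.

H = −Σ pᵢ log₂ pᵢ.
−0.33·log₂(0.33) = 0.5278
−0.10·log₂(0.10) = 0.3322
−0.20·log₂(0.20) = 0.4644
−0.13·log₂(0.13) = 0.3826
−0.24·log₂(0.24) = 0.4941
Sum ≈ 2.2012 → 2.2012 bits.

2.2012 bits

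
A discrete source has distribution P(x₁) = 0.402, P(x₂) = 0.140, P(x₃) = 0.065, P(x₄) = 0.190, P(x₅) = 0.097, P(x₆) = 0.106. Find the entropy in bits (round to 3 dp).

H = −Σ pᵢ log₂ pᵢ.
−0.402·log₂(0.402) = 0.5285
−0.140·log₂(0.140) = 0.3971
−0.065·log₂(0.065) = 0.2563
−0.190·log₂(0.190) = 0.4552
−0.097·log₂(0.097) = 0.3265
−0.106·log₂(0.106) = 0.3432
Sum ≈ 2.3069 → 2.307 bits.

2.307 bits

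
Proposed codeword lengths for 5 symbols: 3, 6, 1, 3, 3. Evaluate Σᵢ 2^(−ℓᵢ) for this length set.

0.890625

With common denominator 2^6 = 64: Σ 2^(−ℓᵢ) = 8/64 + 1/64 + 32/64 + 8/64 + 8/64 = 57/64 = 0.890625.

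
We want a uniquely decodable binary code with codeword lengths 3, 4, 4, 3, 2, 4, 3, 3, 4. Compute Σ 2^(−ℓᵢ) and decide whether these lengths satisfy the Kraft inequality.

With common denominator 2^4 = 16: Σ 2^(−ℓᵢ) = 2/16 + 1/16 + 1/16 + 2/16 + 4/16 + 1/16 + 2/16 + 2/16 + 1/16 = 16/16 = 1.
Kraft's inequality requires Σ ≤ 1; here Σ = 1 ≤ 1, so such a prefix code exists.

1; yes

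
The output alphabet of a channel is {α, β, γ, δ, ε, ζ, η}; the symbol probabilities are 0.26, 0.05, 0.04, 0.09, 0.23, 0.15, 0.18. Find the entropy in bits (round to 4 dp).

2.5633 bits

H = −Σ pᵢ log₂ pᵢ.
−0.26·log₂(0.26) = 0.5053
−0.05·log₂(0.05) = 0.2161
−0.04·log₂(0.04) = 0.1858
−0.09·log₂(0.09) = 0.3127
−0.23·log₂(0.23) = 0.4877
−0.15·log₂(0.15) = 0.4105
−0.18·log₂(0.18) = 0.4453
Sum ≈ 2.5633 → 2.5633 bits.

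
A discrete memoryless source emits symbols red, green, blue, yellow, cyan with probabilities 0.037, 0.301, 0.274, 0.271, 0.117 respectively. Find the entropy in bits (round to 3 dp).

H = −Σ pᵢ log₂ pᵢ.
−0.037·log₂(0.037) = 0.1760
−0.301·log₂(0.301) = 0.5214
−0.274·log₂(0.274) = 0.5118
−0.271·log₂(0.271) = 0.5105
−0.117·log₂(0.117) = 0.3622
Sum ≈ 2.0818 → 2.082 bits.

2.082 bits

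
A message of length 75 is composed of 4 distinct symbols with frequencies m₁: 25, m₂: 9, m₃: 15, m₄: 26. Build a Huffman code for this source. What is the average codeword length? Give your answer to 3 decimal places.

1.973 bits/symbol

Probabilities are the counts divided by 75.
Repeatedly combine the two least-probable nodes; the expected code length is the sum of the merged weights.
merge 3/25 + 1/5 → 8/25
merge 8/25 + 1/3 → 49/75
merge 26/75 + 49/75 → 1
L = 8/25 + 49/75 + 1 = 148/75 ≈ 1.973 bits/symbol.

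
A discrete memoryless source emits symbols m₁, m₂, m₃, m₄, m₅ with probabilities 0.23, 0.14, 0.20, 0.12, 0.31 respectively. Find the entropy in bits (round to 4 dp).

H = −Σ pᵢ log₂ pᵢ.
−0.23·log₂(0.23) = 0.4877
−0.14·log₂(0.14) = 0.3971
−0.20·log₂(0.20) = 0.4644
−0.12·log₂(0.12) = 0.3671
−0.31·log₂(0.31) = 0.5238
Sum ≈ 2.2400 → 2.2400 bits.

2.2400 bits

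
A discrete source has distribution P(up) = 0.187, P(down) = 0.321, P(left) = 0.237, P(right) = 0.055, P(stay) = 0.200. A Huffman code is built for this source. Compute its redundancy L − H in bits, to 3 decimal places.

0.077 bits

Entropy H = −Σ p log₂ p ≈ 2.1654 bits.
Huffman merges: 11/200+187/1000→121/500; 1/5+237/1000→437/1000; 121/500+321/1000→563/1000; 437/1000+563/1000→1. L = 1121/500 ≈ 2.2420.
L − H = 2.2420 − 2.1654 = 0.077 bits.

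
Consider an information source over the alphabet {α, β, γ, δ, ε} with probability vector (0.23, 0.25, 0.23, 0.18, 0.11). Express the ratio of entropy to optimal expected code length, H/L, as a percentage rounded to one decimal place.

99.2%

Entropy H = −Σ p log₂ p ≈ 2.2709 bits.
Huffman merges: 11/100+9/50→29/100; 23/100+23/100→23/50; 1/4+29/100→27/50; 23/50+27/50→1. L = 229/100 ≈ 2.2900.
Efficiency = H/L = 2.2709/2.2900 = 99.2%.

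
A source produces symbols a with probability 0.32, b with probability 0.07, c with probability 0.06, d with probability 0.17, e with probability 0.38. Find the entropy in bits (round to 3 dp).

H = −Σ pᵢ log₂ pᵢ.
−0.32·log₂(0.32) = 0.5260
−0.07·log₂(0.07) = 0.2686
−0.06·log₂(0.06) = 0.2435
−0.17·log₂(0.17) = 0.4346
−0.38·log₂(0.38) = 0.5305
Sum ≈ 2.0032 → 2.003 bits.

2.003 bits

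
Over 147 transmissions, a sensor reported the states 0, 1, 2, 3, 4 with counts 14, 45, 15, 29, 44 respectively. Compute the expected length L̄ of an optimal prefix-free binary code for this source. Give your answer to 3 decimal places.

2.197 bits/symbol

Probabilities are the counts divided by 147.
Repeatedly combine the two least-probable nodes; the expected code length is the sum of the merged weights.
merge 2/21 + 5/49 → 29/147
merge 29/147 + 29/147 → 58/147
merge 44/147 + 15/49 → 89/147
merge 58/147 + 89/147 → 1
L = 29/147 + 58/147 + 89/147 + 1 = 323/147 ≈ 2.197 bits/symbol.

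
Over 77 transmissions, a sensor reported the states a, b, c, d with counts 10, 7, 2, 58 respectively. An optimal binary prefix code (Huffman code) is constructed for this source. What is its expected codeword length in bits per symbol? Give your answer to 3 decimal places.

Probabilities are the counts divided by 77.
Repeatedly combine the two least-probable nodes; the expected code length is the sum of the merged weights.
merge 2/77 + 1/11 → 9/77
merge 9/77 + 10/77 → 19/77
merge 19/77 + 58/77 → 1
L = 9/77 + 19/77 + 1 = 15/11 ≈ 1.364 bits/symbol.

1.364 bits/symbol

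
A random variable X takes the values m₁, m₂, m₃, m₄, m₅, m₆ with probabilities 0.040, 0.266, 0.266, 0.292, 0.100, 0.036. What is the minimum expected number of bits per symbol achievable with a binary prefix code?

2.252 bits/symbol

Repeatedly combine the two least-probable nodes; the expected code length is the sum of the merged weights.
merge 9/250 + 1/25 → 19/250
merge 19/250 + 1/10 → 22/125
merge 22/125 + 133/500 → 221/500
merge 133/500 + 73/250 → 279/500
merge 221/500 + 279/500 → 1
L = 19/250 + 22/125 + 221/500 + 279/500 + 1 = 563/250 = 2.252 bits/symbol.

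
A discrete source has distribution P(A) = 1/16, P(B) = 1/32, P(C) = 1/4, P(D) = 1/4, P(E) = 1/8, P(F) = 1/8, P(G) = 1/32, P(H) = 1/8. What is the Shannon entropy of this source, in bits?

Each probability is a power of 1/2, so log₂(1/p) is an integer.
H = Σ p·log₂(1/p) = 1/16·4 + 1/32·5 + 1/4·2 + 1/4·2 + 1/8·3 + 1/8·3 + 1/32·5 + 1/8·3 = 2.6875 bits.

2.6875 bits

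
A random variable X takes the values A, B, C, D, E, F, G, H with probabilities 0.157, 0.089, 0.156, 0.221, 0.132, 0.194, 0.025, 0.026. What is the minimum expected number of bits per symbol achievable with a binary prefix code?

Repeatedly combine the two least-probable nodes; the expected code length is the sum of the merged weights.
merge 1/40 + 13/500 → 51/1000
merge 51/1000 + 89/1000 → 7/50
merge 33/250 + 7/50 → 34/125
merge 39/250 + 157/1000 → 313/1000
merge 97/500 + 221/1000 → 83/200
merge 34/125 + 313/1000 → 117/200
merge 83/200 + 117/200 → 1
L = 51/1000 + 7/50 + 34/125 + 313/1000 + 83/200 + 117/200 + 1 = 347/125 = 2.776 bits/symbol.

2.776 bits/symbol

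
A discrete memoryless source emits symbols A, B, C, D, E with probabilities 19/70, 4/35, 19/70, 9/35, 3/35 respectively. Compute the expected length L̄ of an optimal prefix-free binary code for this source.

2.2 bits/symbol

Repeatedly combine the two least-probable nodes; the expected code length is the sum of the merged weights.
merge 3/35 + 4/35 → 1/5
merge 1/5 + 9/35 → 16/35
merge 19/70 + 19/70 → 19/35
merge 16/35 + 19/35 → 1
L = 1/5 + 16/35 + 19/35 + 1 = 11/5 = 2.2 bits/symbol.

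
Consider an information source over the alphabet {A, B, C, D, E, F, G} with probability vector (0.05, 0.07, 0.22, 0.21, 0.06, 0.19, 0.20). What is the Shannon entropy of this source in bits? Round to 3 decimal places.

H = −Σ pᵢ log₂ pᵢ.
−0.05·log₂(0.05) = 0.2161
−0.07·log₂(0.07) = 0.2686
−0.22·log₂(0.22) = 0.4806
−0.21·log₂(0.21) = 0.4728
−0.06·log₂(0.06) = 0.2435
−0.19·log₂(0.19) = 0.4552
−0.20·log₂(0.20) = 0.4644
Sum ≈ 2.6012 → 2.601 bits.

2.601 bits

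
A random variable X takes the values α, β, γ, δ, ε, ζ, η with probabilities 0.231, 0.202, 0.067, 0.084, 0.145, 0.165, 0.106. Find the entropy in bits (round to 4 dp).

2.6920 bits

H = −Σ pᵢ log₂ pᵢ.
−0.231·log₂(0.231) = 0.4883
−0.202·log₂(0.202) = 0.4661
−0.067·log₂(0.067) = 0.2613
−0.084·log₂(0.084) = 0.3002
−0.145·log₂(0.145) = 0.4040
−0.165·log₂(0.165) = 0.4289
−0.106·log₂(0.106) = 0.3432
Sum ≈ 2.6920 → 2.6920 bits.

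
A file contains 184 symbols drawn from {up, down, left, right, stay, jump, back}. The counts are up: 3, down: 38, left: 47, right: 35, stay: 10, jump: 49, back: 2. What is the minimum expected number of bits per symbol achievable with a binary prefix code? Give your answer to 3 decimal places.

Probabilities are the counts divided by 184.
Repeatedly combine the two least-probable nodes; the expected code length is the sum of the merged weights.
merge 1/92 + 3/184 → 5/184
merge 5/184 + 5/92 → 15/184
merge 15/184 + 35/184 → 25/92
merge 19/92 + 47/184 → 85/184
merge 49/184 + 25/92 → 99/184
merge 85/184 + 99/184 → 1
L = 5/184 + 15/184 + 25/92 + 85/184 + 99/184 + 1 = 219/92 ≈ 2.380 bits/symbol.

2.380 bits/symbol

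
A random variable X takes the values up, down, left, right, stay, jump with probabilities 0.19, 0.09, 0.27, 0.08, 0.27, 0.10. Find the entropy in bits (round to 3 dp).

2.412 bits

H = −Σ pᵢ log₂ pᵢ.
−0.19·log₂(0.19) = 0.4552
−0.09·log₂(0.09) = 0.3127
−0.27·log₂(0.27) = 0.5100
−0.08·log₂(0.08) = 0.2915
−0.27·log₂(0.27) = 0.5100
−0.10·log₂(0.10) = 0.3322
Sum ≈ 2.4116 → 2.412 bits.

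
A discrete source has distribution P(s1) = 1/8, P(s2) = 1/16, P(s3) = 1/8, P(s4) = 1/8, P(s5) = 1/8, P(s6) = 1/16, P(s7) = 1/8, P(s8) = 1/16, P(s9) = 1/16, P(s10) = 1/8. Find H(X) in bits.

Each probability is a power of 1/2, so log₂(1/p) is an integer.
H = Σ p·log₂(1/p) = 1/8·3 + 1/16·4 + 1/8·3 + 1/8·3 + 1/8·3 + 1/16·4 + 1/8·3 + 1/16·4 + 1/16·4 + 1/8·3 = 3.25 bits.

3.25 bits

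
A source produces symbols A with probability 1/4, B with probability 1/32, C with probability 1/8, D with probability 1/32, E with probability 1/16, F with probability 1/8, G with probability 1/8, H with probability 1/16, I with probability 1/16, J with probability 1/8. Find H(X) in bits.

Each probability is a power of 1/2, so log₂(1/p) is an integer.
H = Σ p·log₂(1/p) = 1/4·2 + 1/32·5 + 1/8·3 + 1/32·5 + 1/16·4 + 1/8·3 + 1/8·3 + 1/16·4 + 1/16·4 + 1/8·3 = 3.0625 bits.

3.0625 bits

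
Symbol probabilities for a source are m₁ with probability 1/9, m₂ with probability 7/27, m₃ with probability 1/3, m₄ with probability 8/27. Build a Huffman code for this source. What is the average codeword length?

Repeatedly combine the two least-probable nodes; the expected code length is the sum of the merged weights.
merge 1/9 + 7/27 → 10/27
merge 8/27 + 1/3 → 17/27
merge 10/27 + 17/27 → 1
L = 10/27 + 17/27 + 1 = 2 bits/symbol.

2 bits/symbol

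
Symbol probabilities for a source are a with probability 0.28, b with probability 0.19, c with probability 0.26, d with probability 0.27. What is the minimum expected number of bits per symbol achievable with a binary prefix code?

Repeatedly combine the two least-probable nodes; the expected code length is the sum of the merged weights.
merge 19/100 + 13/50 → 9/20
merge 27/100 + 7/25 → 11/20
merge 9/20 + 11/20 → 1
L = 9/20 + 11/20 + 1 = 2 bits/symbol.

2 bits/symbol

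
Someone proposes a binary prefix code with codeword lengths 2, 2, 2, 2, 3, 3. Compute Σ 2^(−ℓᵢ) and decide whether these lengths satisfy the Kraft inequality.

1.25; no

With common denominator 2^3 = 8: Σ 2^(−ℓᵢ) = 2/8 + 2/8 + 2/8 + 2/8 + 1/8 + 1/8 = 10/8 = 1.25.
Kraft's inequality requires Σ ≤ 1; here Σ = 1.25 > 1, so no such prefix code exists.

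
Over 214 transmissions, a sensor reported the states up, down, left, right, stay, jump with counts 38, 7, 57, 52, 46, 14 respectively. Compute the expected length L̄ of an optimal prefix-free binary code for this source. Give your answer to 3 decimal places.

Probabilities are the counts divided by 214.
Repeatedly combine the two least-probable nodes; the expected code length is the sum of the merged weights.
merge 7/214 + 7/107 → 21/214
merge 21/214 + 19/107 → 59/214
merge 23/107 + 26/107 → 49/107
merge 57/214 + 59/214 → 58/107
merge 49/107 + 58/107 → 1
L = 21/214 + 59/214 + 49/107 + 58/107 + 1 = 254/107 ≈ 2.374 bits/symbol.

2.374 bits/symbol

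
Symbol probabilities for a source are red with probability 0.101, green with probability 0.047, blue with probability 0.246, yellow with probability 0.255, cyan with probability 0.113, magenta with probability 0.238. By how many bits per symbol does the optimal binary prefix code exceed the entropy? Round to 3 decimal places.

Entropy H = −Σ p log₂ p ≈ 2.3902 bits.
Huffman merges: 47/1000+101/1000→37/250; 113/1000+37/250→261/1000; 119/500+123/500→121/250; 51/200+261/1000→129/250; 121/250+129/250→1. L = 2409/1000 ≈ 2.4090.
L − H = 2.4090 − 2.3902 = 0.019 bits.

0.019 bits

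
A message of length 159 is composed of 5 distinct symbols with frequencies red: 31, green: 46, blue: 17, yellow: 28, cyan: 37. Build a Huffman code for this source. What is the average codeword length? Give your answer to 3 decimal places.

Probabilities are the counts divided by 159.
Repeatedly combine the two least-probable nodes; the expected code length is the sum of the merged weights.
merge 17/159 + 28/159 → 15/53
merge 31/159 + 37/159 → 68/159
merge 15/53 + 46/159 → 91/159
merge 68/159 + 91/159 → 1
L = 15/53 + 68/159 + 91/159 + 1 = 121/53 ≈ 2.283 bits/symbol.

2.283 bits/symbol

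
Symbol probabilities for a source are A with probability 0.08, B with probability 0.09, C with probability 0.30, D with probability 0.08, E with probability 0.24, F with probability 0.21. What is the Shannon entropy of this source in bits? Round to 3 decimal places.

2.384 bits

H = −Σ pᵢ log₂ pᵢ.
−0.08·log₂(0.08) = 0.2915
−0.09·log₂(0.09) = 0.3127
−0.30·log₂(0.30) = 0.5211
−0.08·log₂(0.08) = 0.2915
−0.24·log₂(0.24) = 0.4941
−0.21·log₂(0.21) = 0.4728
Sum ≈ 2.3837 → 2.384 bits.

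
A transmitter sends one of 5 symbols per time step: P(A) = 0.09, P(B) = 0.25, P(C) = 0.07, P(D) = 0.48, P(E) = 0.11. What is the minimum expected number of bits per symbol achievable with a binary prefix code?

1.95 bits/symbol

Repeatedly combine the two least-probable nodes; the expected code length is the sum of the merged weights.
merge 7/100 + 9/100 → 4/25
merge 11/100 + 4/25 → 27/100
merge 1/4 + 27/100 → 13/25
merge 12/25 + 13/25 → 1
L = 4/25 + 27/100 + 13/25 + 1 = 39/20 = 1.95 bits/symbol.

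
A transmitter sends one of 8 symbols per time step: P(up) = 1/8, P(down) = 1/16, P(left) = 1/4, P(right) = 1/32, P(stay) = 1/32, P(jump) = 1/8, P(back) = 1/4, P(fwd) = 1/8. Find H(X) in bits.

Each probability is a power of 1/2, so log₂(1/p) is an integer.
H = Σ p·log₂(1/p) = 1/8·3 + 1/16·4 + 1/4·2 + 1/32·5 + 1/32·5 + 1/8·3 + 1/4·2 + 1/8·3 = 2.6875 bits.

2.6875 bits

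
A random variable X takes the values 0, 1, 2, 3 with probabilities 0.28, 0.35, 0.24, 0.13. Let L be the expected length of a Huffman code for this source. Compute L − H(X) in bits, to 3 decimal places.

Entropy H = −Σ p log₂ p ≈ 1.9211 bits.
Huffman merges: 13/100+6/25→37/100; 7/25+7/20→63/100; 37/100+63/100→1. L = 2 ≈ 2.0000.
L − H = 2.0000 − 1.9211 = 0.079 bits.

0.079 bits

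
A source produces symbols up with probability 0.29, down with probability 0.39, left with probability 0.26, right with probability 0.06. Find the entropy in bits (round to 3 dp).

H = −Σ pᵢ log₂ pᵢ.
−0.29·log₂(0.29) = 0.5179
−0.39·log₂(0.39) = 0.5298
−0.26·log₂(0.26) = 0.5053
−0.06·log₂(0.06) = 0.2435
Sum ≈ 1.7965 → 1.797 bits.

1.797 bits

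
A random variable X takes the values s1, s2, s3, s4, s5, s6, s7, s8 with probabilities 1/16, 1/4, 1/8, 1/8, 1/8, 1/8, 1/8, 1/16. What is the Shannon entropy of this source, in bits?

2.875 bits

Each probability is a power of 1/2, so log₂(1/p) is an integer.
H = Σ p·log₂(1/p) = 1/16·4 + 1/4·2 + 1/8·3 + 1/8·3 + 1/8·3 + 1/8·3 + 1/8·3 + 1/16·4 = 2.875 bits.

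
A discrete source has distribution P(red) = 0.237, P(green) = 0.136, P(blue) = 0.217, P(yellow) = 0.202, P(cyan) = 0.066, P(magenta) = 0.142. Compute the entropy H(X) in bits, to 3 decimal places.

2.487 bits

H = −Σ pᵢ log₂ pᵢ.
−0.237·log₂(0.237) = 0.4923
−0.136·log₂(0.136) = 0.3915
−0.217·log₂(0.217) = 0.4783
−0.202·log₂(0.202) = 0.4661
−0.066·log₂(0.066) = 0.2588
−0.142·log₂(0.142) = 0.3999
Sum ≈ 2.4868 → 2.487 bits.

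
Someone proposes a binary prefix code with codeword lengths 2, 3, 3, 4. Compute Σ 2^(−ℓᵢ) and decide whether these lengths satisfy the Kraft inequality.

With common denominator 2^4 = 16: Σ 2^(−ℓᵢ) = 4/16 + 2/16 + 2/16 + 1/16 = 9/16 = 0.5625.
Kraft's inequality requires Σ ≤ 1; here Σ = 0.5625 ≤ 1, so such a prefix code exists.

0.5625; yes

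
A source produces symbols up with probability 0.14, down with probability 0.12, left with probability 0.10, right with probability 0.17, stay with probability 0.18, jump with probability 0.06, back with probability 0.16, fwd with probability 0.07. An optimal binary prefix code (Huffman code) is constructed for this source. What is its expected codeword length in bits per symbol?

Repeatedly combine the two least-probable nodes; the expected code length is the sum of the merged weights.
merge 3/50 + 7/100 → 13/100
merge 1/10 + 3/25 → 11/50
merge 13/100 + 7/50 → 27/100
merge 4/25 + 17/100 → 33/100
merge 9/50 + 11/50 → 2/5
merge 27/100 + 33/100 → 3/5
merge 2/5 + 3/5 → 1
L = 13/100 + 11/50 + 27/100 + 33/100 + 2/5 + 3/5 + 1 = 59/20 = 2.95 bits/symbol.

2.95 bits/symbol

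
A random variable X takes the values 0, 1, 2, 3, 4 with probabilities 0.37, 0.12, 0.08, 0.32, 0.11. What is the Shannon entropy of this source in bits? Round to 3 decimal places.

H = −Σ pᵢ log₂ pᵢ.
−0.37·log₂(0.37) = 0.5307
−0.12·log₂(0.12) = 0.3671
−0.08·log₂(0.08) = 0.2915
−0.32·log₂(0.32) = 0.5260
−0.11·log₂(0.11) = 0.3503
Sum ≈ 2.0656 → 2.066 bits.

2.066 bits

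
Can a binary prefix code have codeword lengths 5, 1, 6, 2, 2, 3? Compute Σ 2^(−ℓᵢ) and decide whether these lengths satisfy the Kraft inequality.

With common denominator 2^6 = 64: Σ 2^(−ℓᵢ) = 2/64 + 32/64 + 1/64 + 16/64 + 16/64 + 8/64 = 75/64 = 1.171875.
Kraft's inequality requires Σ ≤ 1; here Σ = 1.171875 > 1, so no such prefix code exists.

1.171875; no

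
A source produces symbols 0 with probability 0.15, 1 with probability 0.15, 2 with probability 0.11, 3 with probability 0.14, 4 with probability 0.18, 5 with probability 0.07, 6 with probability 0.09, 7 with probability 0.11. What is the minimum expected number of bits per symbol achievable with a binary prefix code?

2.98 bits/symbol

Repeatedly combine the two least-probable nodes; the expected code length is the sum of the merged weights.
merge 7/100 + 9/100 → 4/25
merge 11/100 + 11/100 → 11/50
merge 7/50 + 3/20 → 29/100
merge 3/20 + 4/25 → 31/100
merge 9/50 + 11/50 → 2/5
merge 29/100 + 31/100 → 3/5
merge 2/5 + 3/5 → 1
L = 4/25 + 11/50 + 29/100 + 31/100 + 2/5 + 3/5 + 1 = 149/50 = 2.98 bits/symbol.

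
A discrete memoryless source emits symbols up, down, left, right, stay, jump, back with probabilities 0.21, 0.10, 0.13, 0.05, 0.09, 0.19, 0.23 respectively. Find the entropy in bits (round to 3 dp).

2.659 bits

H = −Σ pᵢ log₂ pᵢ.
−0.21·log₂(0.21) = 0.4728
−0.10·log₂(0.10) = 0.3322
−0.13·log₂(0.13) = 0.3826
−0.05·log₂(0.05) = 0.2161
−0.09·log₂(0.09) = 0.3127
−0.19·log₂(0.19) = 0.4552
−0.23·log₂(0.23) = 0.4877
Sum ≈ 2.6593 → 2.659 bits.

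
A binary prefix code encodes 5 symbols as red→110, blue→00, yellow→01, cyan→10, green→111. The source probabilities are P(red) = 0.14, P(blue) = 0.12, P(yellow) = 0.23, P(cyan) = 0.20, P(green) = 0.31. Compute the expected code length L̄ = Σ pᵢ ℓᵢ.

L̄ = Σ pᵢ·ℓᵢ = 0.14·3 + 0.12·2 + 0.23·2 + 0.20·2 + 0.31·3 = 2.45 bits/symbol.

2.45 bits/symbol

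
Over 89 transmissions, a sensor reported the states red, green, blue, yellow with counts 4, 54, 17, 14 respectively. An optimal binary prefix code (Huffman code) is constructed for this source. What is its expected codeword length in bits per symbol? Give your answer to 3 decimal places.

1.596 bits/symbol

Probabilities are the counts divided by 89.
Repeatedly combine the two least-probable nodes; the expected code length is the sum of the merged weights.
merge 4/89 + 14/89 → 18/89
merge 17/89 + 18/89 → 35/89
merge 35/89 + 54/89 → 1
L = 18/89 + 35/89 + 1 = 142/89 ≈ 1.596 bits/symbol.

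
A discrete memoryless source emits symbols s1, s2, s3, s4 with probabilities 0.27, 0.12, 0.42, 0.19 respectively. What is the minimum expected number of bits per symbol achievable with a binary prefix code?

1.89 bits/symbol

Repeatedly combine the two least-probable nodes; the expected code length is the sum of the merged weights.
merge 3/25 + 19/100 → 31/100
merge 27/100 + 31/100 → 29/50
merge 21/50 + 29/50 → 1
L = 31/100 + 29/50 + 1 = 189/100 = 1.89 bits/symbol.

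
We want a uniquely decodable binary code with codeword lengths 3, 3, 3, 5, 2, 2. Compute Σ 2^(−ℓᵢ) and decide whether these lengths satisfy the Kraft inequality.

With common denominator 2^5 = 32: Σ 2^(−ℓᵢ) = 4/32 + 4/32 + 4/32 + 1/32 + 8/32 + 8/32 = 29/32 = 0.90625.
Kraft's inequality requires Σ ≤ 1; here Σ = 0.90625 ≤ 1, so such a prefix code exists.

0.90625; yes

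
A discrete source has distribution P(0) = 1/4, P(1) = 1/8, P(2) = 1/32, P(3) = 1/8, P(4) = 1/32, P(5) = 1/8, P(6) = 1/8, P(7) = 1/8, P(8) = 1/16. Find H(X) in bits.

2.9375 bits

Each probability is a power of 1/2, so log₂(1/p) is an integer.
H = Σ p·log₂(1/p) = 1/4·2 + 1/8·3 + 1/32·5 + 1/8·3 + 1/32·5 + 1/8·3 + 1/8·3 + 1/8·3 + 1/16·4 = 2.9375 bits.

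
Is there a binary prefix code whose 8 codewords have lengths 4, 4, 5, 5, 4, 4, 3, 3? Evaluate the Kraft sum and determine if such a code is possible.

With common denominator 2^5 = 32: Σ 2^(−ℓᵢ) = 2/32 + 2/32 + 1/32 + 1/32 + 2/32 + 2/32 + 4/32 + 4/32 = 18/32 = 0.5625.
Kraft's inequality requires Σ ≤ 1; here Σ = 0.5625 ≤ 1, so such a prefix code exists.

0.5625; yes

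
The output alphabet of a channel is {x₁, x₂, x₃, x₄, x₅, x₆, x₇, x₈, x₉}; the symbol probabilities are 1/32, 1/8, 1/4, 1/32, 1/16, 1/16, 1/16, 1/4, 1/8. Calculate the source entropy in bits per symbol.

Each probability is a power of 1/2, so log₂(1/p) is an integer.
H = Σ p·log₂(1/p) = 1/32·5 + 1/8·3 + 1/4·2 + 1/32·5 + 1/16·4 + 1/16·4 + 1/16·4 + 1/4·2 + 1/8·3 = 2.8125 bits.

2.8125 bits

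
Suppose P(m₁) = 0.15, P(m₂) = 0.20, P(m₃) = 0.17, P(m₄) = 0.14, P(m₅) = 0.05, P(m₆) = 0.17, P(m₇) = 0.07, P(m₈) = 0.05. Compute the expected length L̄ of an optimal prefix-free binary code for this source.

Repeatedly combine the two least-probable nodes; the expected code length is the sum of the merged weights.
merge 1/20 + 1/20 → 1/10
merge 7/100 + 1/10 → 17/100
merge 7/50 + 3/20 → 29/100
merge 17/100 + 17/100 → 17/50
merge 17/100 + 1/5 → 37/100
merge 29/100 + 17/50 → 63/100
merge 37/100 + 63/100 → 1
L = 1/10 + 17/100 + 29/100 + 17/50 + 37/100 + 63/100 + 1 = 29/10 = 2.9 bits/symbol.

2.9 bits/symbol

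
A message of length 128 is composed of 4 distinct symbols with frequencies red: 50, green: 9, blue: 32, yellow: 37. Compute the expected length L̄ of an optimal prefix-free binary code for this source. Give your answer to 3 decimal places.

1.930 bits/symbol

Probabilities are the counts divided by 128.
Repeatedly combine the two least-probable nodes; the expected code length is the sum of the merged weights.
merge 9/128 + 1/4 → 41/128
merge 37/128 + 41/128 → 39/64
merge 25/64 + 39/64 → 1
L = 41/128 + 39/64 + 1 = 247/128 ≈ 1.930 bits/symbol.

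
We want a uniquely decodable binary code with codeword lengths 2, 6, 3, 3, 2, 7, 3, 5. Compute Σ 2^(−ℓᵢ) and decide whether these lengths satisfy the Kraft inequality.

0.9296875; yes

With common denominator 2^7 = 128: Σ 2^(−ℓᵢ) = 32/128 + 2/128 + 16/128 + 16/128 + 32/128 + 1/128 + 16/128 + 4/128 = 119/128 = 0.9296875.
Kraft's inequality requires Σ ≤ 1; here Σ = 0.9296875 ≤ 1, so such a prefix code exists.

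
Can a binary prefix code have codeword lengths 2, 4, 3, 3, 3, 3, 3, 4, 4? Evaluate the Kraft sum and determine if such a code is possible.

With common denominator 2^4 = 16: Σ 2^(−ℓᵢ) = 4/16 + 1/16 + 2/16 + 2/16 + 2/16 + 2/16 + 2/16 + 1/16 + 1/16 = 17/16 = 1.0625.
Kraft's inequality requires Σ ≤ 1; here Σ = 1.0625 > 1, so no such prefix code exists.

1.0625; no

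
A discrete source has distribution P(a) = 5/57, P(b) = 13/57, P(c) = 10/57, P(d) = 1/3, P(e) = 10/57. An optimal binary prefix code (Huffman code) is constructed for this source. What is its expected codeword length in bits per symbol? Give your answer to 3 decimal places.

Repeatedly combine the two least-probable nodes; the expected code length is the sum of the merged weights.
merge 5/57 + 10/57 → 5/19
merge 10/57 + 13/57 → 23/57
merge 5/19 + 1/3 → 34/57
merge 23/57 + 34/57 → 1
L = 5/19 + 23/57 + 34/57 + 1 = 43/19 ≈ 2.263 bits/symbol.

2.263 bits/symbol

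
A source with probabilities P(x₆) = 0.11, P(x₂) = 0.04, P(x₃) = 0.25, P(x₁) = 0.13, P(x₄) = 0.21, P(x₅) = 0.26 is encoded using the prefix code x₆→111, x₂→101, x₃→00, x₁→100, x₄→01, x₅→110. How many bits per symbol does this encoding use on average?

L̄ = Σ pᵢ·ℓᵢ = 0.11·3 + 0.04·3 + 0.25·2 + 0.13·3 + 0.21·2 + 0.26·3 = 2.54 bits/symbol.

2.54 bits/symbol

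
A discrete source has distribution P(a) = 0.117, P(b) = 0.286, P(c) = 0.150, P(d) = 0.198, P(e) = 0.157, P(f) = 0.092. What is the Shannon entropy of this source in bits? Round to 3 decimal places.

H = −Σ pᵢ log₂ pᵢ.
−0.117·log₂(0.117) = 0.3622
−0.286·log₂(0.286) = 0.5165
−0.150·log₂(0.150) = 0.4105
−0.198·log₂(0.198) = 0.4626
−0.157·log₂(0.157) = 0.4194
−0.092·log₂(0.092) = 0.3167
Sum ≈ 2.4879 → 2.488 bits.

2.488 bits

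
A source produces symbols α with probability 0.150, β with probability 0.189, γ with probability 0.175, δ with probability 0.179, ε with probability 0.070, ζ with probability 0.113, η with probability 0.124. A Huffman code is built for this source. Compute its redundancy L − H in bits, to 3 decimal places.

Entropy H = −Σ p log₂ p ≈ 2.7466 bits.
Huffman merges: 7/100+113/1000→183/1000; 31/250+3/20→137/500; 7/40+179/1000→177/500; 183/1000+189/1000→93/250; 137/500+177/500→157/250; 93/250+157/250→1. L = 2811/1000 ≈ 2.8110.
L − H = 2.8110 − 2.7466 = 0.064 bits.

0.064 bits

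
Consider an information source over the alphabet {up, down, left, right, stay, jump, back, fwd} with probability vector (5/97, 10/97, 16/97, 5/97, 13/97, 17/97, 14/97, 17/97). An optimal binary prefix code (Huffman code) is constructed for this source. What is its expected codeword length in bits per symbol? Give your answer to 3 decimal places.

2.928 bits/symbol

Repeatedly combine the two least-probable nodes; the expected code length is the sum of the merged weights.
merge 5/97 + 5/97 → 10/97
merge 10/97 + 10/97 → 20/97
merge 13/97 + 14/97 → 27/97
merge 16/97 + 17/97 → 33/97
merge 17/97 + 20/97 → 37/97
merge 27/97 + 33/97 → 60/97
merge 37/97 + 60/97 → 1
L = 10/97 + 20/97 + 27/97 + 33/97 + 37/97 + 60/97 + 1 = 284/97 ≈ 2.928 bits/symbol.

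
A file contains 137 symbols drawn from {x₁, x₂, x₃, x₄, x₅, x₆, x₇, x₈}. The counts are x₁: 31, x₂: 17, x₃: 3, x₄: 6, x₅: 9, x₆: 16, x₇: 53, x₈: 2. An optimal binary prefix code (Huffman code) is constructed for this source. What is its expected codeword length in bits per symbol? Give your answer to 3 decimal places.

Probabilities are the counts divided by 137.
Repeatedly combine the two least-probable nodes; the expected code length is the sum of the merged weights.
merge 2/137 + 3/137 → 5/137
merge 5/137 + 6/137 → 11/137
merge 9/137 + 11/137 → 20/137
merge 16/137 + 17/137 → 33/137
merge 20/137 + 31/137 → 51/137
merge 33/137 + 51/137 → 84/137
merge 53/137 + 84/137 → 1
L = 5/137 + 11/137 + 20/137 + 33/137 + 51/137 + 84/137 + 1 = 341/137 ≈ 2.489 bits/symbol.

2.489 bits/symbol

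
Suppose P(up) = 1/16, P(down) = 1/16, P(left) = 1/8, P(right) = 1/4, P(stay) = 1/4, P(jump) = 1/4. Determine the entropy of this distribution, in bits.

2.375 bits

Each probability is a power of 1/2, so log₂(1/p) is an integer.
H = Σ p·log₂(1/p) = 1/16·4 + 1/16·4 + 1/8·3 + 1/4·2 + 1/4·2 + 1/4·2 = 2.375 bits.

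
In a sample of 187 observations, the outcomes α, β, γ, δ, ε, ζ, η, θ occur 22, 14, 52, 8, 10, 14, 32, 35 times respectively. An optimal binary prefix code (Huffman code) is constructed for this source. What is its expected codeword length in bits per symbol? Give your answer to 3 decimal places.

2.781 bits/symbol

Probabilities are the counts divided by 187.
Repeatedly combine the two least-probable nodes; the expected code length is the sum of the merged weights.
merge 8/187 + 10/187 → 18/187
merge 14/187 + 14/187 → 28/187
merge 18/187 + 2/17 → 40/187
merge 28/187 + 32/187 → 60/187
merge 35/187 + 40/187 → 75/187
merge 52/187 + 60/187 → 112/187
merge 75/187 + 112/187 → 1
L = 18/187 + 28/187 + 40/187 + 60/187 + 75/187 + 112/187 + 1 = 520/187 ≈ 2.781 bits/symbol.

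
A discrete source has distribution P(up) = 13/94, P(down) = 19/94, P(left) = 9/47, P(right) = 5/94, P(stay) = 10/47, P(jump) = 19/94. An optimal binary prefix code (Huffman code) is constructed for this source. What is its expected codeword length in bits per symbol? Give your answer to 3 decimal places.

2.574 bits/symbol

Repeatedly combine the two least-probable nodes; the expected code length is the sum of the merged weights.
merge 5/94 + 13/94 → 9/47
merge 9/47 + 9/47 → 18/47
merge 19/94 + 19/94 → 19/47
merge 10/47 + 18/47 → 28/47
merge 19/47 + 28/47 → 1
L = 9/47 + 18/47 + 19/47 + 28/47 + 1 = 121/47 ≈ 2.574 bits/symbol.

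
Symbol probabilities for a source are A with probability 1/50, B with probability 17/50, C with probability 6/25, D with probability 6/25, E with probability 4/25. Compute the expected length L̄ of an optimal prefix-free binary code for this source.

2.18 bits/symbol

Repeatedly combine the two least-probable nodes; the expected code length is the sum of the merged weights.
merge 1/50 + 4/25 → 9/50
merge 9/50 + 6/25 → 21/50
merge 6/25 + 17/50 → 29/50
merge 21/50 + 29/50 → 1
L = 9/50 + 21/50 + 29/50 + 1 = 109/50 = 2.18 bits/symbol.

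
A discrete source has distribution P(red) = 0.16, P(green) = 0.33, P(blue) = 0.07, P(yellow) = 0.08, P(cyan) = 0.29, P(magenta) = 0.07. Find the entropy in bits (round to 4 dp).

H = −Σ pᵢ log₂ pᵢ.
−0.16·log₂(0.16) = 0.4230
−0.33·log₂(0.33) = 0.5278
−0.07·log₂(0.07) = 0.2686
−0.08·log₂(0.08) = 0.2915
−0.29·log₂(0.29) = 0.5179
−0.07·log₂(0.07) = 0.2686
Sum ≈ 2.2974 → 2.2974 bits.

2.2974 bits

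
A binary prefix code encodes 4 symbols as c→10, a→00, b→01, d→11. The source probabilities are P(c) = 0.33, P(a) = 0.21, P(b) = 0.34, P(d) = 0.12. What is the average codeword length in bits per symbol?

L̄ = Σ pᵢ·ℓᵢ = 0.33·2 + 0.21·2 + 0.34·2 + 0.12·2 = 2 bits/symbol.

2 bits/symbol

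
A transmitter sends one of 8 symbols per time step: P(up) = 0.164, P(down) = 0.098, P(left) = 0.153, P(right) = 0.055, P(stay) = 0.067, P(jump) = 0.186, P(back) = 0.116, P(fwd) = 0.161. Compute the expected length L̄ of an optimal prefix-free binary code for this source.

2.936 bits/symbol

Repeatedly combine the two least-probable nodes; the expected code length is the sum of the merged weights.
merge 11/200 + 67/1000 → 61/500
merge 49/500 + 29/250 → 107/500
merge 61/500 + 153/1000 → 11/40
merge 161/1000 + 41/250 → 13/40
merge 93/500 + 107/500 → 2/5
merge 11/40 + 13/40 → 3/5
merge 2/5 + 3/5 → 1
L = 61/500 + 107/500 + 11/40 + 13/40 + 2/5 + 3/5 + 1 = 367/125 = 2.936 bits/symbol.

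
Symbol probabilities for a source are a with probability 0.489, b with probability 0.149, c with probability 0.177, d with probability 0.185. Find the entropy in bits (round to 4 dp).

H = −Σ pᵢ log₂ pᵢ.
−0.489·log₂(0.489) = 0.5047
−0.149·log₂(0.149) = 0.4092
−0.177·log₂(0.177) = 0.4422
−0.185·log₂(0.185) = 0.4504
Sum ≈ 1.8065 → 1.8065 bits.

1.8065 bits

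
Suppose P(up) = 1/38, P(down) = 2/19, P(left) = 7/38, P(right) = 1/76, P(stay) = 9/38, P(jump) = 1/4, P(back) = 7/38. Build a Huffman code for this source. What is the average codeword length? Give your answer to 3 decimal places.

Repeatedly combine the two least-probable nodes; the expected code length is the sum of the merged weights.
merge 1/76 + 1/38 → 3/76
merge 3/76 + 2/19 → 11/76
merge 11/76 + 7/38 → 25/76
merge 7/38 + 9/38 → 8/19
merge 1/4 + 25/76 → 11/19
merge 8/19 + 11/19 → 1
L = 3/76 + 11/76 + 25/76 + 8/19 + 11/19 + 1 = 191/76 ≈ 2.513 bits/symbol.

2.513 bits/symbol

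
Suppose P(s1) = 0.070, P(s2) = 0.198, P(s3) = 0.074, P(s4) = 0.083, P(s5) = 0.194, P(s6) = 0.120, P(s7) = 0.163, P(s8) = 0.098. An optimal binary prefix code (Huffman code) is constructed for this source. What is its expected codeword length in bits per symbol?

2.933 bits/symbol

Repeatedly combine the two least-probable nodes; the expected code length is the sum of the merged weights.
merge 7/100 + 37/500 → 18/125
merge 83/1000 + 49/500 → 181/1000
merge 3/25 + 18/125 → 33/125
merge 163/1000 + 181/1000 → 43/125
merge 97/500 + 99/500 → 49/125
merge 33/125 + 43/125 → 76/125
merge 49/125 + 76/125 → 1
L = 18/125 + 181/1000 + 33/125 + 43/125 + 49/125 + 76/125 + 1 = 2933/1000 = 2.933 bits/symbol.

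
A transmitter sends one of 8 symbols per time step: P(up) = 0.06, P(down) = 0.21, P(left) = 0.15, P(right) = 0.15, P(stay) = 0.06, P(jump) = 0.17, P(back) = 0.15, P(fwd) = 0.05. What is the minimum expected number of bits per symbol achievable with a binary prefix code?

Repeatedly combine the two least-probable nodes; the expected code length is the sum of the merged weights.
merge 1/20 + 3/50 → 11/100
merge 3/50 + 11/100 → 17/100
merge 3/20 + 3/20 → 3/10
merge 3/20 + 17/100 → 8/25
merge 17/100 + 21/100 → 19/50
merge 3/10 + 8/25 → 31/50
merge 19/50 + 31/50 → 1
L = 11/100 + 17/100 + 3/10 + 8/25 + 19/50 + 31/50 + 1 = 29/10 = 2.9 bits/symbol.

2.9 bits/symbol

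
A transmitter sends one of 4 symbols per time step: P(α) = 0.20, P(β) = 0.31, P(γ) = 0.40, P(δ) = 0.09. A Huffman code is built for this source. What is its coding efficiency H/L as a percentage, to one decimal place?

96.8%

Entropy H = −Σ p log₂ p ≈ 1.8296 bits.
Huffman merges: 9/100+1/5→29/100; 29/100+31/100→3/5; 2/5+3/5→1. L = 189/100 ≈ 1.8900.
Efficiency = H/L = 1.8296/1.8900 = 96.8%.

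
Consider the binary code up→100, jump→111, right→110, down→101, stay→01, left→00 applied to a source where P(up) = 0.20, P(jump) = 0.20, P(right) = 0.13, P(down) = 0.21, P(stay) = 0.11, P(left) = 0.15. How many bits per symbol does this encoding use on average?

2.74 bits/symbol

L̄ = Σ pᵢ·ℓᵢ = 0.20·3 + 0.20·3 + 0.13·3 + 0.21·3 + 0.11·2 + 0.15·2 = 2.74 bits/symbol.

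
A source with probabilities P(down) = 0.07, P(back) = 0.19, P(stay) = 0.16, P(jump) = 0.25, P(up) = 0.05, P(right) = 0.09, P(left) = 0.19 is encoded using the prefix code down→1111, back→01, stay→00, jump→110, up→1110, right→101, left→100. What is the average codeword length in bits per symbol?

2.77 bits/symbol

L̄ = Σ pᵢ·ℓᵢ = 0.07·4 + 0.19·2 + 0.16·2 + 0.25·3 + 0.05·4 + 0.09·3 + 0.19·3 = 2.77 bits/symbol.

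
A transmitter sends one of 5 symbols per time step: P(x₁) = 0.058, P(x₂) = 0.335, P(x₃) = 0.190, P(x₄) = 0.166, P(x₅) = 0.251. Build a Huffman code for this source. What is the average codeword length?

2.224 bits/symbol

Repeatedly combine the two least-probable nodes; the expected code length is the sum of the merged weights.
merge 29/500 + 83/500 → 28/125
merge 19/100 + 28/125 → 207/500
merge 251/1000 + 67/200 → 293/500
merge 207/500 + 293/500 → 1
L = 28/125 + 207/500 + 293/500 + 1 = 278/125 = 2.224 bits/symbol.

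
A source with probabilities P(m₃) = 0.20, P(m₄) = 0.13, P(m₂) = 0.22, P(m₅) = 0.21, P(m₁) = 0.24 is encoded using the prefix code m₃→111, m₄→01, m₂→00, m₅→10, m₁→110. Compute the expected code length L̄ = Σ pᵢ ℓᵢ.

L̄ = Σ pᵢ·ℓᵢ = 0.20·3 + 0.13·2 + 0.22·2 + 0.21·2 + 0.24·3 = 2.44 bits/symbol.

2.44 bits/symbol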